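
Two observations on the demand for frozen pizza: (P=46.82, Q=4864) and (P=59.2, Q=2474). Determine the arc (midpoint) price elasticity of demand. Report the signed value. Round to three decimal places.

ΔQ = 2474 − 4864 = -2390; ΔP = 59.2 − 46.82 = 12.38.
Midpoints: P̄ = 53.01, Q̄ = 3669.0.
ε = (ΔQ/ΔP)(P̄/Q̄) = (-2390/12.38)(53.01/3669.0).

-2.789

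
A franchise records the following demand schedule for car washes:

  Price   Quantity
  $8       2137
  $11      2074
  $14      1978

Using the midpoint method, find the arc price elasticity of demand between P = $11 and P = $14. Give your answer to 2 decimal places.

-0.20

At P = 11, Q = 2074; at P = 14, Q = 1978.
ΔQ = -96, ΔP = 3. Midpoints: P̄ = 12.50, Q̄ = 2026.0.
ε = (ΔQ/ΔP)(P̄/Q̄) = (-96/3)(12.50/2026.0).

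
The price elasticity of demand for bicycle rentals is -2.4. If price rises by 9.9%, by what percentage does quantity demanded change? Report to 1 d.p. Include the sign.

%ΔQ ≈ ε × %ΔP = (-2.4)(9.9%) = -23.76%.

-23.8%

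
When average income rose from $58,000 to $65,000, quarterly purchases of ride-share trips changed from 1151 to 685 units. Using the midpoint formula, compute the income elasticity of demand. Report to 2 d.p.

-4.46

ΔQ = -466, ΔI = 7000. Midpoints: Ī = 61,500, Q̄ = 918.0.
ε_I = (ΔQ/ΔI)(Ī/Q̄) = (-466/7000)(61500/918.0).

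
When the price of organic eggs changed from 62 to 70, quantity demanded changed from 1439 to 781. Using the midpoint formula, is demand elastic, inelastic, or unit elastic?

elastic

Arc ε ≈ -4.891.
|ε| = 4.89 > 1.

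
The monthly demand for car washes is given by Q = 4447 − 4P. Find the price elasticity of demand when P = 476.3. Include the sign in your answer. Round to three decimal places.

At P = 476.3, Q = 2541.800.
dQ/dP = −4.
ε = (dQ/dP)(P/Q) = (-4)(476.3/2541.800).

-0.750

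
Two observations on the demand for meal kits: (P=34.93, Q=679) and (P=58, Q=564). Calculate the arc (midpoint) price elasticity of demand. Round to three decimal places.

ΔQ = 564 − 679 = -115; ΔP = 58 − 34.93 = 23.07.
Midpoints: P̄ = 46.47, Q̄ = 621.5.
ε = (ΔQ/ΔP)(P̄/Q̄) = (-115/23.07)(46.47/621.5).

-0.373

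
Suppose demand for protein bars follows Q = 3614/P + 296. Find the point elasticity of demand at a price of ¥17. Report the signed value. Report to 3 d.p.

-0.418

At P = 17, Q = 508.588.
dQ/dP = −3614/P² = -12.505.
ε = (dQ/dP)(P/Q) = (-12.505)(17/508.588).
|ε| < 1, so demand is inelastic at this price.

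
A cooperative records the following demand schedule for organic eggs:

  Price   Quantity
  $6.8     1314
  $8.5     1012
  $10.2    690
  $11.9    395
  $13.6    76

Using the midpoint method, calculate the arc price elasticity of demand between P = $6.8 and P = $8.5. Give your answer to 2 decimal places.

At P = 6.8, Q = 1314; at P = 8.5, Q = 1012.
ΔQ = -302, ΔP = 1.7. Midpoints: P̄ = 7.65, Q̄ = 1163.0.
ε = (ΔQ/ΔP)(P̄/Q̄) = (-302/1.7)(7.65/1163.0).

-1.17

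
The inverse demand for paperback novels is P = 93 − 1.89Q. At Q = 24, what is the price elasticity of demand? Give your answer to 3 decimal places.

-1.050

At Q = 24, P = 93 − 1.89(24) = 47.64.
dP/dQ = −1.89, so dQ/dP = 1/(−1.89) = -0.529.
ε = (dQ/dP)(P/Q) = (-0.529)(47.64/24).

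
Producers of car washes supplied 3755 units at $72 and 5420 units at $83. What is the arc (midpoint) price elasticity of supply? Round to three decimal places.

ΔQ = 5420 − 3755 = 1665; ΔP = 83 − 72 = 11.
Midpoints: P̄ = 77.50, Q̄ = 4587.5.
ε_s = (ΔQ/ΔP)(P̄/Q̄) = (1665/11)(77.50/4587.5).

2.557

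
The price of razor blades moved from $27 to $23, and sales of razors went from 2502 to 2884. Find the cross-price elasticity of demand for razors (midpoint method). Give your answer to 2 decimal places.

ΔQ_x = 2884 − 2502 = 382; ΔP_y = 23 − 27 = -4.
Midpoints: P̄_y = 25.00, Q̄_x = 2693.0.
ε_xy = (ΔQ_x/ΔP_y)(P̄_y/Q̄_x) = (382/-4)(25.00/2693.0).

-0.89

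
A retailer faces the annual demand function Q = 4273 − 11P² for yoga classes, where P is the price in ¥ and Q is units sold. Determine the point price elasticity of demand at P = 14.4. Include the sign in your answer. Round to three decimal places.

At P = 14.4, Q = 1992.040.
dQ/dP = −22P = -316.800.
ε = (dQ/dP)(P/Q) = (-316.800)(14.4/1992.040).
|ε| > 1, so demand is elastic at this price.

-2.290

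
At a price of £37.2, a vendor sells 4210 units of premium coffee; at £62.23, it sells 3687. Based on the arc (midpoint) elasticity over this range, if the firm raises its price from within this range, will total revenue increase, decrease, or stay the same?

Arc ε = (-523/25.03)(49.72/3948.5) ≈ -0.263.
|ε| = 0.26 < 1, so demand is inelastic. A price rise therefore raises total revenue.

increase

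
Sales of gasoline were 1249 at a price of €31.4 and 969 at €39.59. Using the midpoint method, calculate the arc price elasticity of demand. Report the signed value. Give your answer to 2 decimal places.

-1.09

ΔQ = 969 − 1249 = -280; ΔP = 39.59 − 31.4 = 8.19.
Midpoints: P̄ = 35.50, Q̄ = 1109.0.
ε = (ΔQ/ΔP)(P̄/Q̄) = (-280/8.19)(35.50/1109.0).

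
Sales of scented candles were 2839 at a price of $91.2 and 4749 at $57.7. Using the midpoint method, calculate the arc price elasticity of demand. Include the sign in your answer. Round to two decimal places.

-1.12

ΔQ = 4749 − 2839 = 1910; ΔP = 57.7 − 91.2 = -33.5.
Midpoints: P̄ = 74.45, Q̄ = 3794.0.
ε = (ΔQ/ΔP)(P̄/Q̄) = (1910/-33.5)(74.45/3794.0).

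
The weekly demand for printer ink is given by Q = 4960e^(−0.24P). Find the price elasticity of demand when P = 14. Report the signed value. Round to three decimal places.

At P = 14, Q = 172.287.
dQ/dP = −0.24·4960e^(−0.24P) = −0.24Q = -41.349.
ε = (dQ/dP)(P/Q) = (-41.349)(14/172.287).

-3.360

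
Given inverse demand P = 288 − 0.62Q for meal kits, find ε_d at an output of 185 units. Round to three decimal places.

-1.511

At Q = 185, P = 288 − 0.62(185) = 173.30.
dP/dQ = −0.62, so dQ/dP = 1/(−0.62) = -1.613.
ε = (dQ/dP)(P/Q) = (-1.613)(173.30/185).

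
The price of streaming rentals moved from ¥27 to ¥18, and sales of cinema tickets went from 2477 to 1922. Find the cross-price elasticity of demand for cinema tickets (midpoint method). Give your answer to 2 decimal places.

0.63

ΔQ_x = 1922 − 2477 = -555; ΔP_y = 18 − 27 = -9.
Midpoints: P̄_y = 22.50, Q̄_x = 2199.5.
ε_xy = (ΔQ_x/ΔP_y)(P̄_y/Q̄_x) = (-555/-9)(22.50/2199.5).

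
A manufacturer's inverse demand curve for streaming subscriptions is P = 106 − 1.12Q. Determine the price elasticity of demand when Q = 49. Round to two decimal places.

-0.93

At Q = 49, P = 106 − 1.12(49) = 51.12.
dP/dQ = −1.12, so dQ/dP = 1/(−1.12) = -0.893.
ε = (dQ/dP)(P/Q) = (-0.893)(51.12/49).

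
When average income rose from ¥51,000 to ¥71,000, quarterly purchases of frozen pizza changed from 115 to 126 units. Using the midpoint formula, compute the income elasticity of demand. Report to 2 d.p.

ΔQ = 11, ΔI = 20000. Midpoints: Ī = 61,000, Q̄ = 120.5.
ε_I = (ΔQ/ΔI)(Ī/Q̄) = (11/20000)(61000/120.5).
ε_I > 0, so the good is normal.

0.28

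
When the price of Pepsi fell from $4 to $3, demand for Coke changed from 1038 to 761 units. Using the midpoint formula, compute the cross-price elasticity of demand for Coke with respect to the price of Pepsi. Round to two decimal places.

1.08

ΔQ_x = 761 − 1038 = -277; ΔP_y = 3 − 4 = -1.
Midpoints: P̄_y = 3.50, Q̄_x = 899.5.
ε_xy = (ΔQ_x/ΔP_y)(P̄_y/Q̄_x) = (-277/-1)(3.50/899.5).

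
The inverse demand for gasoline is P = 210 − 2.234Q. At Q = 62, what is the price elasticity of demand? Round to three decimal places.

At Q = 62, P = 210 − 2.234(62) = 71.49.
dP/dQ = −2.234, so dQ/dP = 1/(−2.234) = -0.448.
ε = (dQ/dP)(P/Q) = (-0.448)(71.49/62).

-0.516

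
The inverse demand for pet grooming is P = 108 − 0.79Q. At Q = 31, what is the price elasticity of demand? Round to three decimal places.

At Q = 31, P = 108 − 0.79(31) = 83.51.
dP/dQ = −0.79, so dQ/dP = 1/(−0.79) = -1.266.
ε = (dQ/dP)(P/Q) = (-1.266)(83.51/31).

-3.410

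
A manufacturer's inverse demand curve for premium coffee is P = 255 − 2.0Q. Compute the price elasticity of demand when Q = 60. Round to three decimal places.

-1.125

At Q = 60, P = 255 − 2.0(60) = 135.00.
dP/dQ = −2.0, so dQ/dP = 1/(−2.0) = -0.500.
ε = (dQ/dP)(P/Q) = (-0.500)(135.00/60).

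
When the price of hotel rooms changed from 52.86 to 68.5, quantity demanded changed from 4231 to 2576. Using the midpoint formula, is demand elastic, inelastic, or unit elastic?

Arc ε ≈ -1.887.
|ε| = 1.89 > 1.

elastic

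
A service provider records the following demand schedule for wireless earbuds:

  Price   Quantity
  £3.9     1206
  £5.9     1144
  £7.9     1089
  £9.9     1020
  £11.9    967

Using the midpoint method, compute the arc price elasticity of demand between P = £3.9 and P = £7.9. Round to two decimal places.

At P = 3.9, Q = 1206; at P = 7.9, Q = 1089.
ΔQ = -117, ΔP = 4.0. Midpoints: P̄ = 5.90, Q̄ = 1147.5.
ε = (ΔQ/ΔP)(P̄/Q̄) = (-117/4.0)(5.90/1147.5).

-0.15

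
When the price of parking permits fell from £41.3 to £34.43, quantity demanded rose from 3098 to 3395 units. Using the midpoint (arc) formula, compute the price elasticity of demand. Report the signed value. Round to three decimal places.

-0.504

ΔQ = 3395 − 3098 = 297; ΔP = 34.43 − 41.3 = -6.87.
Midpoints: P̄ = 37.86, Q̄ = 3246.5.
ε = (ΔQ/ΔP)(P̄/Q̄) = (297/-6.87)(37.86/3246.5).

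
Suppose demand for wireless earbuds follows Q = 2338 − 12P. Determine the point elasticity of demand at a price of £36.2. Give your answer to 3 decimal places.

-0.228

At P = 36.2, Q = 1903.600.
dQ/dP = −12.
ε = (dQ/dP)(P/Q) = (-12)(36.2/1903.600).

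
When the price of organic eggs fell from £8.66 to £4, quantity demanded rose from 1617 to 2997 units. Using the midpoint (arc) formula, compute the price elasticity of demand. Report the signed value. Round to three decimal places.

ΔQ = 2997 − 1617 = 1380; ΔP = 4 − 8.66 = -4.66.
Midpoints: P̄ = 6.33, Q̄ = 2307.0.
ε = (ΔQ/ΔP)(P̄/Q̄) = (1380/-4.66)(6.33/2307.0).

-0.813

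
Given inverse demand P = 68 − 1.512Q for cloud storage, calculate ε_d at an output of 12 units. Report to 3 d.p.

At Q = 12, P = 68 − 1.512(12) = 49.86.
dP/dQ = −1.512, so dQ/dP = 1/(−1.512) = -0.661.
ε = (dQ/dP)(P/Q) = (-0.661)(49.86/12).

-2.748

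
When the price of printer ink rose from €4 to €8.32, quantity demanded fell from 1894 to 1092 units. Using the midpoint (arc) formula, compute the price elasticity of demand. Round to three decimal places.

ΔQ = 1092 − 1894 = -802; ΔP = 8.32 − 4 = 4.32.
Midpoints: P̄ = 6.16, Q̄ = 1493.0.
ε = (ΔQ/ΔP)(P̄/Q̄) = (-802/4.32)(6.16/1493.0).

-0.766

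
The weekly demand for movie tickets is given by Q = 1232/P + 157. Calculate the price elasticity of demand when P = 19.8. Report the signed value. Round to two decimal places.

At P = 19.8, Q = 219.222.
dQ/dP = −1232/P² = -3.143.
ε = (dQ/dP)(P/Q) = (-3.143)(19.8/219.222).

-0.28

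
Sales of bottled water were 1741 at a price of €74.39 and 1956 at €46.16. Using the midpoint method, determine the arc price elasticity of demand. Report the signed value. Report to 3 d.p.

ΔQ = 1956 − 1741 = 215; ΔP = 46.16 − 74.39 = -28.23.
Midpoints: P̄ = 60.27, Q̄ = 1848.5.
ε = (ΔQ/ΔP)(P̄/Q̄) = (215/-28.23)(60.27/1848.5).

-0.248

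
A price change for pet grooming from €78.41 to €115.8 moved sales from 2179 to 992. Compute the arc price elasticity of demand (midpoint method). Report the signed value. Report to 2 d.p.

ΔQ = 992 − 2179 = -1187; ΔP = 115.8 − 78.41 = 37.39.
Midpoints: P̄ = 97.10, Q̄ = 1585.5.
ε = (ΔQ/ΔP)(P̄/Q̄) = (-1187/37.39)(97.10/1585.5).

-1.94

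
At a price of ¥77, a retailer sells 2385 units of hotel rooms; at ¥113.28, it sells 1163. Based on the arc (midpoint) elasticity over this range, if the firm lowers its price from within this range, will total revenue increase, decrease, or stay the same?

Arc ε = (-1222/36.28)(95.14/1774.0) ≈ -1.806.
|ε| = 1.81 > 1, so demand is elastic. A price cut therefore raises total revenue.

increase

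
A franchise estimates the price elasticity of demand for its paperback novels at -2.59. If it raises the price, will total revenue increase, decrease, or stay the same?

|ε| = 2.59 > 1, so demand is elastic. A price rise therefore reduces total revenue.

decrease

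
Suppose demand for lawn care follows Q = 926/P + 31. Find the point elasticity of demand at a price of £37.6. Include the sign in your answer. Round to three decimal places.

-0.443

At P = 37.6, Q = 55.628.
dQ/dP = −926/P² = -0.655.
ε = (dQ/dP)(P/Q) = (-0.655)(37.6/55.628).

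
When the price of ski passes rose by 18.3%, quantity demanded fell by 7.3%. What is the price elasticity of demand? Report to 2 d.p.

-0.40

ε = %ΔQ / %ΔP = (-7.3)/(18.3) = -0.399.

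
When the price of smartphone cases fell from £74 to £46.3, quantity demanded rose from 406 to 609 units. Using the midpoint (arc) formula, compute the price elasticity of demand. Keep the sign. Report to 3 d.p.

-0.869

ΔQ = 609 − 406 = 203; ΔP = 46.3 − 74 = -27.7.
Midpoints: P̄ = 60.15, Q̄ = 507.5.
ε = (ΔQ/ΔP)(P̄/Q̄) = (203/-27.7)(60.15/507.5).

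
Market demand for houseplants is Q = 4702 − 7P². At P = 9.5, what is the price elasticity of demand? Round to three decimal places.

-0.310

At P = 9.5, Q = 4070.250.
dQ/dP = −14P = -133.
ε = (dQ/dP)(P/Q) = (-133)(9.5/4070.250).
|ε| < 1, so demand is inelastic at this price.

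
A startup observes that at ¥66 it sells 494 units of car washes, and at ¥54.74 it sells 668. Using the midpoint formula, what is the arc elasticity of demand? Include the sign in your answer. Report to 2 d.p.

ΔQ = 668 − 494 = 174; ΔP = 54.74 − 66 = -11.26.
Midpoints: P̄ = 60.37, Q̄ = 581.0.
ε = (ΔQ/ΔP)(P̄/Q̄) = (174/-11.26)(60.37/581.0).

-1.61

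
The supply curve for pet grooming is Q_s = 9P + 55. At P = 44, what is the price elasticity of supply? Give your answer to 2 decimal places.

0.88

At P = 44, Q_s = 451.
dQ_s/dP = 9.
ε_s = (dQ_s/dP)(P/Q_s) = (9)(44/451).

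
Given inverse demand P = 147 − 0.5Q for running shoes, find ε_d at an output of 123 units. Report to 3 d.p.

At Q = 123, P = 147 − 0.5(123) = 85.50.
dP/dQ = −0.5, so dQ/dP = 1/(−0.5) = -2.000.
ε = (dQ/dP)(P/Q) = (-2.000)(85.50/123).

-1.390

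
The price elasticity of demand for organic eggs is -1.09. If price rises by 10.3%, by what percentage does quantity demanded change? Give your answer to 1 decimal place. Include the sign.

%ΔQ ≈ ε × %ΔP = (-1.09)(10.3%) = -11.23%.

-11.2%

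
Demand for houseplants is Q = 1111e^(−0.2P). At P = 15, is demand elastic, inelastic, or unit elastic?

elastic

Q = 55.313, dQ/dP = -11.063.
ε = (dQ/dP)(P/Q) ≈ -3.000.
|ε| = 3.00 > 1.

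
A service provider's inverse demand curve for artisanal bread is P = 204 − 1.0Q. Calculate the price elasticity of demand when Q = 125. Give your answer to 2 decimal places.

-0.63

At Q = 125, P = 204 − 1.0(125) = 79.00.
dP/dQ = −1.0, so dQ/dP = 1/(−1.0) = -1.000.
ε = (dQ/dP)(P/Q) = (-1.000)(79.00/125).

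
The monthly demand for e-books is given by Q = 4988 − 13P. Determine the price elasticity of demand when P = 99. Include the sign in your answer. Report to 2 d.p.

-0.35

At P = 99, Q = 3701.
dQ/dP = −13.
ε = (dQ/dP)(P/Q) = (-13)(99/3701).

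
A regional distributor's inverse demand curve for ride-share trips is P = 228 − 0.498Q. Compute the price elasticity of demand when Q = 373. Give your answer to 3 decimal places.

At Q = 373, P = 228 − 0.498(373) = 42.25.
dP/dQ = −0.498, so dQ/dP = 1/(−0.498) = -2.008.
ε = (dQ/dP)(P/Q) = (-2.008)(42.25/373).

-0.227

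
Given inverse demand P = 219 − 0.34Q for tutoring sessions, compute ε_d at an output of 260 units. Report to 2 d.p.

-1.48

At Q = 260, P = 219 − 0.34(260) = 130.60.
dP/dQ = −0.34, so dQ/dP = 1/(−0.34) = -2.941.
ε = (dQ/dP)(P/Q) = (-2.941)(130.60/260).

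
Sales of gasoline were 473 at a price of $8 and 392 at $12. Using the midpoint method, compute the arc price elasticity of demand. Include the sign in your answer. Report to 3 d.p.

ΔQ = 392 − 473 = -81; ΔP = 12 − 8 = 4.
Midpoints: P̄ = 10.00, Q̄ = 432.5.
ε = (ΔQ/ΔP)(P̄/Q̄) = (-81/4)(10.00/432.5).

-0.468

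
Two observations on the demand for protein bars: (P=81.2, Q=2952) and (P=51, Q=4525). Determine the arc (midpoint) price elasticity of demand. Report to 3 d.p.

-0.921

ΔQ = 4525 − 2952 = 1573; ΔP = 51 − 81.2 = -30.2.
Midpoints: P̄ = 66.10, Q̄ = 3738.5.
ε = (ΔQ/ΔP)(P̄/Q̄) = (1573/-30.2)(66.10/3738.5).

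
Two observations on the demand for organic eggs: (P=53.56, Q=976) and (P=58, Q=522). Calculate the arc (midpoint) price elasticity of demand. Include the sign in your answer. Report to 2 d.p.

ΔQ = 522 − 976 = -454; ΔP = 58 − 53.56 = 4.44.
Midpoints: P̄ = 55.78, Q̄ = 749.0.
ε = (ΔQ/ΔP)(P̄/Q̄) = (-454/4.44)(55.78/749.0).

-7.61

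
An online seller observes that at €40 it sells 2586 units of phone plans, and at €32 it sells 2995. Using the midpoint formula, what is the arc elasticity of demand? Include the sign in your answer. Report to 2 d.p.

ΔQ = 2995 − 2586 = 409; ΔP = 32 − 40 = -8.
Midpoints: P̄ = 36.00, Q̄ = 2790.5.
ε = (ΔQ/ΔP)(P̄/Q̄) = (409/-8)(36.00/2790.5).

-0.66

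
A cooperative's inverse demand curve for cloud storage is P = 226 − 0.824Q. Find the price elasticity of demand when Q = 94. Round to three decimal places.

At Q = 94, P = 226 − 0.824(94) = 148.54.
dP/dQ = −0.824, so dQ/dP = 1/(−0.824) = -1.214.
ε = (dQ/dP)(P/Q) = (-1.214)(148.54/94).

-1.918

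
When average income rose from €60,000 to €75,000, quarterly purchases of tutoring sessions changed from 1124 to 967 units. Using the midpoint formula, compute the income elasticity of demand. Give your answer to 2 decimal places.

ΔQ = -157, ΔI = 15000. Midpoints: Ī = 67,500, Q̄ = 1045.5.
ε_I = (ΔQ/ΔI)(Ī/Q̄) = (-157/15000)(67500/1045.5).
ε_I < 0, so the good is inferior.

-0.68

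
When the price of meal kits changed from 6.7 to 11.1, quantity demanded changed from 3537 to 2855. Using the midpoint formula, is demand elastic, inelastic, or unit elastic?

inelastic

Arc ε ≈ -0.432.
|ε| = 0.43 < 1.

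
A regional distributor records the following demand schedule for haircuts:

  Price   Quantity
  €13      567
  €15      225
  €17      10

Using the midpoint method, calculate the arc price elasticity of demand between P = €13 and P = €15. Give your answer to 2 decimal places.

-6.05

At P = 13, Q = 567; at P = 15, Q = 225.
ΔQ = -342, ΔP = 2. Midpoints: P̄ = 14.00, Q̄ = 396.0.
ε = (ΔQ/ΔP)(P̄/Q̄) = (-342/2)(14.00/396.0).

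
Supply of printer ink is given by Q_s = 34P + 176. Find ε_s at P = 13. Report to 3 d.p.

0.715

At P = 13, Q_s = 618.
dQ_s/dP = 34.
ε_s = (dQ_s/dP)(P/Q_s) = (34)(13/618).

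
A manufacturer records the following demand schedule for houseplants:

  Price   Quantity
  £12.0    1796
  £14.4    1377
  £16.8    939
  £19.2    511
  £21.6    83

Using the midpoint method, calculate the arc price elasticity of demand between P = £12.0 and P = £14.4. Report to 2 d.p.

-1.45

At P = 12.0, Q = 1796; at P = 14.4, Q = 1377.
ΔQ = -419, ΔP = 2.4. Midpoints: P̄ = 13.20, Q̄ = 1586.5.
ε = (ΔQ/ΔP)(P̄/Q̄) = (-419/2.4)(13.20/1586.5).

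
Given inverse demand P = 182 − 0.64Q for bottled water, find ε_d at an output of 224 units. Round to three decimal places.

At Q = 224, P = 182 − 0.64(224) = 38.64.
dP/dQ = −0.64, so dQ/dP = 1/(−0.64) = -1.562.
ε = (dQ/dP)(P/Q) = (-1.562)(38.64/224).

-0.270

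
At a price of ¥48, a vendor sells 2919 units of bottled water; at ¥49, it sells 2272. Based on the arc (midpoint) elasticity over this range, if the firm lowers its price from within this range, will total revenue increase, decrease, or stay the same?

increase

Arc ε = (-647/1)(48.50/2595.5) ≈ -12.090.
|ε| = 12.09 > 1, so demand is elastic. A price cut therefore raises total revenue.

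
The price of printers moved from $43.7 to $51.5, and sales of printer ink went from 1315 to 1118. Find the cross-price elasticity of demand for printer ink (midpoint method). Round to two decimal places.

ΔQ_x = 1118 − 1315 = -197; ΔP_y = 51.5 − 43.7 = 7.8.
Midpoints: P̄_y = 47.60, Q̄_x = 1216.5.
ε_xy = (ΔQ_x/ΔP_y)(P̄_y/Q̄_x) = (-197/7.8)(47.60/1216.5).
ε_xy < 0, so the goods are complements.

-0.99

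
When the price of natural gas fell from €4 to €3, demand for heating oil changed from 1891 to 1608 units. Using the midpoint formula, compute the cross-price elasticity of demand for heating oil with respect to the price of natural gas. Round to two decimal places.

0.57

ΔQ_x = 1608 − 1891 = -283; ΔP_y = 3 − 4 = -1.
Midpoints: P̄_y = 3.50, Q̄_x = 1749.5.
ε_xy = (ΔQ_x/ΔP_y)(P̄_y/Q̄_x) = (-283/-1)(3.50/1749.5).
ε_xy > 0, so the goods are substitutes.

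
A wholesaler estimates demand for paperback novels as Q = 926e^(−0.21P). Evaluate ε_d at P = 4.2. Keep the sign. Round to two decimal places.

At P = 4.2, Q = 383.322.
dQ/dP = −0.21·926e^(−0.21P) = −0.21Q = -80.498.
ε = (dQ/dP)(P/Q) = (-80.498)(4.2/383.322).

-0.88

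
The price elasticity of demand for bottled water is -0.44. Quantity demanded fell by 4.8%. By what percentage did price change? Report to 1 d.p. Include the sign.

%ΔP ≈ %ΔQ / ε = (-4.8%)/(-0.44) = 10.91%.

10.9%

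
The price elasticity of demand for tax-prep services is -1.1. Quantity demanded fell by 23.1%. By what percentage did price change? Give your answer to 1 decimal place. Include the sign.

%ΔP ≈ %ΔQ / ε = (-23.1%)/(-1.1) = 21.00%.

21.0%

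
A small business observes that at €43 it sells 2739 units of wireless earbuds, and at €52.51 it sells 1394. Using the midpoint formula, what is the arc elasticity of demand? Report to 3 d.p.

ΔQ = 1394 − 2739 = -1345; ΔP = 52.51 − 43 = 9.51.
Midpoints: P̄ = 47.75, Q̄ = 2066.5.
ε = (ΔQ/ΔP)(P̄/Q̄) = (-1345/9.51)(47.75/2066.5).

-3.268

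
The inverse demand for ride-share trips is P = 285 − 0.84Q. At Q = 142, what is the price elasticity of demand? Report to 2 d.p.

-1.39

At Q = 142, P = 285 − 0.84(142) = 165.72.
dP/dQ = −0.84, so dQ/dP = 1/(−0.84) = -1.190.
ε = (dQ/dP)(P/Q) = (-1.190)(165.72/142).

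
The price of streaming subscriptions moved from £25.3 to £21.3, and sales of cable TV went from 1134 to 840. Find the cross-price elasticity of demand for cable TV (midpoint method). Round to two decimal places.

ΔQ_x = 840 − 1134 = -294; ΔP_y = 21.3 − 25.3 = -4.
Midpoints: P̄_y = 23.30, Q̄_x = 987.0.
ε_xy = (ΔQ_x/ΔP_y)(P̄_y/Q̄_x) = (-294/-4)(23.30/987.0).
ε_xy > 0, so the goods are substitutes.

1.74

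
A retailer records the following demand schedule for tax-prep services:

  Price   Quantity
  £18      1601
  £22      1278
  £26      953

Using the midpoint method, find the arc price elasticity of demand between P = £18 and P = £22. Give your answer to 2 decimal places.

-1.12

At P = 18, Q = 1601; at P = 22, Q = 1278.
ΔQ = -323, ΔP = 4. Midpoints: P̄ = 20.00, Q̄ = 1439.5.
ε = (ΔQ/ΔP)(P̄/Q̄) = (-323/4)(20.00/1439.5).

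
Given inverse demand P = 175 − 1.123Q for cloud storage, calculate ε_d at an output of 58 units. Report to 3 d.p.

-1.687

At Q = 58, P = 175 − 1.123(58) = 109.87.
dP/dQ = −1.123, so dQ/dP = 1/(−1.123) = -0.890.
ε = (dQ/dP)(P/Q) = (-0.890)(109.87/58).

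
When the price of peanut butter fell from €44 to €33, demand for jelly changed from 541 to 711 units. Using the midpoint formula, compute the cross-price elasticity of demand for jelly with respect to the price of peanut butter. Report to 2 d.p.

-0.95

ΔQ_x = 711 − 541 = 170; ΔP_y = 33 − 44 = -11.
Midpoints: P̄_y = 38.50, Q̄_x = 626.0.
ε_xy = (ΔQ_x/ΔP_y)(P̄_y/Q̄_x) = (170/-11)(38.50/626.0).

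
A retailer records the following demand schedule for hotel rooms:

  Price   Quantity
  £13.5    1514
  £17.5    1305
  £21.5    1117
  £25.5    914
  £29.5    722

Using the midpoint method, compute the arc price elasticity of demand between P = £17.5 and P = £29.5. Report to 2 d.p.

-1.13

At P = 17.5, Q = 1305; at P = 29.5, Q = 722.
ΔQ = -583, ΔP = 12.0. Midpoints: P̄ = 23.50, Q̄ = 1013.5.
ε = (ΔQ/ΔP)(P̄/Q̄) = (-583/12.0)(23.50/1013.5).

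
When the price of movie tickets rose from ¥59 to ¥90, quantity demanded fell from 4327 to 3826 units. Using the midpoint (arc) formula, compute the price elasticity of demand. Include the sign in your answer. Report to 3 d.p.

ΔQ = 3826 − 4327 = -501; ΔP = 90 − 59 = 31.
Midpoints: P̄ = 74.50, Q̄ = 4076.5.
ε = (ΔQ/ΔP)(P̄/Q̄) = (-501/31)(74.50/4076.5).

-0.295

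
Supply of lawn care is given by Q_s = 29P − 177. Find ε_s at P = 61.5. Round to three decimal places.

1.110

At P = 61.5, Q_s = 1606.50.
dQ_s/dP = 29.
ε_s = (dQ_s/dP)(P/Q_s) = (29)(61.5/1606.50).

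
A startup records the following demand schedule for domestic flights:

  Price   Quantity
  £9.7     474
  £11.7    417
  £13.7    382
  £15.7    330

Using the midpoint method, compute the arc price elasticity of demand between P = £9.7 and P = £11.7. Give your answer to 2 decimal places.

-0.68

At P = 9.7, Q = 474; at P = 11.7, Q = 417.
ΔQ = -57, ΔP = 2.0. Midpoints: P̄ = 10.70, Q̄ = 445.5.
ε = (ΔQ/ΔP)(P̄/Q̄) = (-57/2.0)(10.70/445.5).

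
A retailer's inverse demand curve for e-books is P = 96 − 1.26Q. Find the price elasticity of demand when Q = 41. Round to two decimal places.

At Q = 41, P = 96 − 1.26(41) = 44.34.
dP/dQ = −1.26, so dQ/dP = 1/(−1.26) = -0.794.
ε = (dQ/dP)(P/Q) = (-0.794)(44.34/41).

-0.86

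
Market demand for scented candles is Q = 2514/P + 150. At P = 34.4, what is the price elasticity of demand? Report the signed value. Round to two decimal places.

-0.33

At P = 34.4, Q = 223.081.
dQ/dP = −2514/P² = -2.124.
ε = (dQ/dP)(P/Q) = (-2.124)(34.4/223.081).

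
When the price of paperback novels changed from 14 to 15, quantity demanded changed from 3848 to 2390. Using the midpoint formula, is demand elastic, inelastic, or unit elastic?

elastic

Arc ε ≈ -6.778.
|ε| = 6.78 > 1.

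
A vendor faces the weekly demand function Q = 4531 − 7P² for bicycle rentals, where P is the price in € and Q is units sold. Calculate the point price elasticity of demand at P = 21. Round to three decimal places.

At P = 21, Q = 1444.
dQ/dP = −14P = -294.
ε = (dQ/dP)(P/Q) = (-294)(21/1444).

-4.276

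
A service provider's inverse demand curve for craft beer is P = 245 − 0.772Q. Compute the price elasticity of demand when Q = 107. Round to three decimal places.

-1.966

At Q = 107, P = 245 − 0.772(107) = 162.40.
dP/dQ = −0.772, so dQ/dP = 1/(−0.772) = -1.295.
ε = (dQ/dP)(P/Q) = (-1.295)(162.40/107).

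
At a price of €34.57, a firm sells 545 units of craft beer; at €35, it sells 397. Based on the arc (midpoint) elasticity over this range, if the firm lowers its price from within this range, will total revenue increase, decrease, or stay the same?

increase

Arc ε = (-148/0.43)(34.78/471.0) ≈ -25.419.
|ε| = 25.42 > 1, so demand is elastic. A price cut therefore raises total revenue.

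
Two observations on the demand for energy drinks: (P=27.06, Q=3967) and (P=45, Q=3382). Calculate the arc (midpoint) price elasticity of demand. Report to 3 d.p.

-0.320

ΔQ = 3382 − 3967 = -585; ΔP = 45 − 27.06 = 17.94.
Midpoints: P̄ = 36.03, Q̄ = 3674.5.
ε = (ΔQ/ΔP)(P̄/Q̄) = (-585/17.94)(36.03/3674.5).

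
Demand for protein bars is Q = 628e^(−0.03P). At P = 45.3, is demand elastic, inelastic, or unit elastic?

elastic

Q = 161.344, dQ/dP = -4.840.
ε = (dQ/dP)(P/Q) ≈ -1.359.
|ε| = 1.36 > 1.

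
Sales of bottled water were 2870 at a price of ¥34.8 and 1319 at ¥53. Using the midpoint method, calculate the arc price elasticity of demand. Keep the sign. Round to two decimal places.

-1.79

ΔQ = 1319 − 2870 = -1551; ΔP = 53 − 34.8 = 18.2.
Midpoints: P̄ = 43.90, Q̄ = 2094.5.
ε = (ΔQ/ΔP)(P̄/Q̄) = (-1551/18.2)(43.90/2094.5).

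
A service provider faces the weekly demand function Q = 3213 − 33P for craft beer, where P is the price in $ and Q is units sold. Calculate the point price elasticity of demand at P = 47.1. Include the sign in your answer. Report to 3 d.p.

At P = 47.1, Q = 1658.700.
dQ/dP = −33.
ε = (dQ/dP)(P/Q) = (-33)(47.1/1658.700).

-0.937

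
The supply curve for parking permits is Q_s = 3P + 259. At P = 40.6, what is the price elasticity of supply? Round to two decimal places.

At P = 40.6, Q_s = 380.80.
dQ_s/dP = 3.
ε_s = (dQ_s/dP)(P/Q_s) = (3)(40.6/380.80).

0.32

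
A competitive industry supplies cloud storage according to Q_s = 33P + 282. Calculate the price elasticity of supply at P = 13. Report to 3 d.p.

0.603

At P = 13, Q_s = 711.
dQ_s/dP = 33.
ε_s = (dQ_s/dP)(P/Q_s) = (33)(13/711).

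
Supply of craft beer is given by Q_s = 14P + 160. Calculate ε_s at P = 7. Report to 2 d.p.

At P = 7, Q_s = 258.
dQ_s/dP = 14.
ε_s = (dQ_s/dP)(P/Q_s) = (14)(7/258).

0.38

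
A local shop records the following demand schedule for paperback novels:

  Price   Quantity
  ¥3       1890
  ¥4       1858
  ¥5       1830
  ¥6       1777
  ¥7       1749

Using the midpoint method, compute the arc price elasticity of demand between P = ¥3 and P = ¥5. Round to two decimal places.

At P = 3, Q = 1890; at P = 5, Q = 1830.
ΔQ = -60, ΔP = 2. Midpoints: P̄ = 4.00, Q̄ = 1860.0.
ε = (ΔQ/ΔP)(P̄/Q̄) = (-60/2)(4.00/1860.0).

-0.06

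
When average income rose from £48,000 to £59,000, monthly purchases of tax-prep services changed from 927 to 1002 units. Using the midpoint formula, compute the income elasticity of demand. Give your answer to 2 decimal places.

0.38

ΔQ = 75, ΔI = 11000. Midpoints: Ī = 53,500, Q̄ = 964.5.
ε_I = (ΔQ/ΔI)(Ī/Q̄) = (75/11000)(53500/964.5).
ε_I > 0, so the good is normal.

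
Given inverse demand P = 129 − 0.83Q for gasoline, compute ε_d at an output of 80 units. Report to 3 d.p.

At Q = 80, P = 129 − 0.83(80) = 62.60.
dP/dQ = −0.83, so dQ/dP = 1/(−0.83) = -1.205.
ε = (dQ/dP)(P/Q) = (-1.205)(62.60/80).

-0.943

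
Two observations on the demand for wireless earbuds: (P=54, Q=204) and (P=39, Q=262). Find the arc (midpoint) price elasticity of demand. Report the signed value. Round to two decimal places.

-0.77

ΔQ = 262 − 204 = 58; ΔP = 39 − 54 = -15.
Midpoints: P̄ = 46.50, Q̄ = 233.0.
ε = (ΔQ/ΔP)(P̄/Q̄) = (58/-15)(46.50/233.0).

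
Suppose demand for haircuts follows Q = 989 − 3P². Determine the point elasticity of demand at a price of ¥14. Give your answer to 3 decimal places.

At P = 14, Q = 401.
dQ/dP = −6P = -84.
ε = (dQ/dP)(P/Q) = (-84)(14/401).

-2.933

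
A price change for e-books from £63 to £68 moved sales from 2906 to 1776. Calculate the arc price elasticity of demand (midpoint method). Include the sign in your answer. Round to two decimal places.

ΔQ = 1776 − 2906 = -1130; ΔP = 68 − 63 = 5.
Midpoints: P̄ = 65.50, Q̄ = 2341.0.
ε = (ΔQ/ΔP)(P̄/Q̄) = (-1130/5)(65.50/2341.0).

-6.32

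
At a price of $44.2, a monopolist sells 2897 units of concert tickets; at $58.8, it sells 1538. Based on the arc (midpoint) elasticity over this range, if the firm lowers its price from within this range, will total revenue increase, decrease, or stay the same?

Arc ε = (-1359/14.6)(51.50/2217.5) ≈ -2.162.
|ε| = 2.16 > 1, so demand is elastic. A price cut therefore raises total revenue.

increase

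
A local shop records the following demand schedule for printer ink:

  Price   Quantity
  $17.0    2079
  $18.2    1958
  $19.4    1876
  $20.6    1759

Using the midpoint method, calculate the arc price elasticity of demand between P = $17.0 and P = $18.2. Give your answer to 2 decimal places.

At P = 17.0, Q = 2079; at P = 18.2, Q = 1958.
ΔQ = -121, ΔP = 1.2. Midpoints: P̄ = 17.60, Q̄ = 2018.5.
ε = (ΔQ/ΔP)(P̄/Q̄) = (-121/1.2)(17.60/2018.5).

-0.88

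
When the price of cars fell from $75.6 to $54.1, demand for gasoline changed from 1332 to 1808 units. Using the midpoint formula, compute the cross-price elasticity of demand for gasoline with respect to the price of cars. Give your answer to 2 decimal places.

ΔQ_x = 1808 − 1332 = 476; ΔP_y = 54.1 − 75.6 = -21.5.
Midpoints: P̄_y = 64.85, Q̄_x = 1570.0.
ε_xy = (ΔQ_x/ΔP_y)(P̄_y/Q̄_x) = (476/-21.5)(64.85/1570.0).

-0.91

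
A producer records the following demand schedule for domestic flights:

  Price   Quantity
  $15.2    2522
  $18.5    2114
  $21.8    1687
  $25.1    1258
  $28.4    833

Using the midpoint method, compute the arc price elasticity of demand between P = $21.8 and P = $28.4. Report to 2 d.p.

-2.58

At P = 21.8, Q = 1687; at P = 28.4, Q = 833.
ΔQ = -854, ΔP = 6.6. Midpoints: P̄ = 25.10, Q̄ = 1260.0.
ε = (ΔQ/ΔP)(P̄/Q̄) = (-854/6.6)(25.10/1260.0).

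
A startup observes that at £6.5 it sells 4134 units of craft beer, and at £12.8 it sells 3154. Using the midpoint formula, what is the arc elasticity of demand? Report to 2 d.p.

-0.41

ΔQ = 3154 − 4134 = -980; ΔP = 12.8 − 6.5 = 6.3.
Midpoints: P̄ = 9.65, Q̄ = 3644.0.
ε = (ΔQ/ΔP)(P̄/Q̄) = (-980/6.3)(9.65/3644.0).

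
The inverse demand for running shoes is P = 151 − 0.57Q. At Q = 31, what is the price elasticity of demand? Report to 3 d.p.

-7.546

At Q = 31, P = 151 − 0.57(31) = 133.33.
dP/dQ = −0.57, so dQ/dP = 1/(−0.57) = -1.754.
ε = (dQ/dP)(P/Q) = (-1.754)(133.33/31).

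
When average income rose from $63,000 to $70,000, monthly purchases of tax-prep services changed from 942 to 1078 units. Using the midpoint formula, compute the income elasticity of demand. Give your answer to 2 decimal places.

ΔQ = 136, ΔI = 7000. Midpoints: Ī = 66,500, Q̄ = 1010.0.
ε_I = (ΔQ/ΔI)(Ī/Q̄) = (136/7000)(66500/1010.0).

1.28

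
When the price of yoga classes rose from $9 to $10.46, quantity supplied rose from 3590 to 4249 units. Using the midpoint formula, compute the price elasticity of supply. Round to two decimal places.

ΔQ = 4249 − 3590 = 659; ΔP = 10.46 − 9 = 1.46.
Midpoints: P̄ = 9.73, Q̄ = 3919.5.
ε_s = (ΔQ/ΔP)(P̄/Q̄) = (659/1.46)(9.73/3919.5).

1.12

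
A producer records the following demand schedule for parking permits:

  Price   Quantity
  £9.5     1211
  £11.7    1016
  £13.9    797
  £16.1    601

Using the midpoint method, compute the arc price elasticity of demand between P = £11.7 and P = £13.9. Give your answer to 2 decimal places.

-1.41

At P = 11.7, Q = 1016; at P = 13.9, Q = 797.
ΔQ = -219, ΔP = 2.2. Midpoints: P̄ = 12.80, Q̄ = 906.5.
ε = (ΔQ/ΔP)(P̄/Q̄) = (-219/2.2)(12.80/906.5).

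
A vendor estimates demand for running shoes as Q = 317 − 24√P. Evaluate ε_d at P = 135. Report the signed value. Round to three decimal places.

At P = 135, Q = 38.145.
dQ/dP = −24/(2√P) = -1.033.
ε = (dQ/dP)(P/Q) = (-1.033)(135/38.145).

-3.655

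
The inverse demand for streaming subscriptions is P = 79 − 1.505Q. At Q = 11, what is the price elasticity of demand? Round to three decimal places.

-3.772

At Q = 11, P = 79 − 1.505(11) = 62.45.
dP/dQ = −1.505, so dQ/dP = 1/(−1.505) = -0.664.
ε = (dQ/dP)(P/Q) = (-0.664)(62.45/11).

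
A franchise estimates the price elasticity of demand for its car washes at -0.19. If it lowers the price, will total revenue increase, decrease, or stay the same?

decrease

|ε| = 0.19 < 1, so demand is inelastic. A price cut therefore reduces total revenue.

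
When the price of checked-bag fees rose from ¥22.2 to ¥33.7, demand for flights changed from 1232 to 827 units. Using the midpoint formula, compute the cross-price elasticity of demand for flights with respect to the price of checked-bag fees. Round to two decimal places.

-0.96

ΔQ_x = 827 − 1232 = -405; ΔP_y = 33.7 − 22.2 = 11.5.
Midpoints: P̄_y = 27.95, Q̄_x = 1029.5.
ε_xy = (ΔQ_x/ΔP_y)(P̄_y/Q̄_x) = (-405/11.5)(27.95/1029.5).
ε_xy < 0, so the goods are complements.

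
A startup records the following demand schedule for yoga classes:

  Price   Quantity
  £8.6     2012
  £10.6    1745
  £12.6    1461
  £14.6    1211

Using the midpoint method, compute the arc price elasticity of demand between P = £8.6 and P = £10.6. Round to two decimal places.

At P = 8.6, Q = 2012; at P = 10.6, Q = 1745.
ΔQ = -267, ΔP = 2.0. Midpoints: P̄ = 9.60, Q̄ = 1878.5.
ε = (ΔQ/ΔP)(P̄/Q̄) = (-267/2.0)(9.60/1878.5).

-0.68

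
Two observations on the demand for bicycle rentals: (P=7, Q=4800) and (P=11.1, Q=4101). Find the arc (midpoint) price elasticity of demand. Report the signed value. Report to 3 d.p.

-0.347

ΔQ = 4101 − 4800 = -699; ΔP = 11.1 − 7 = 4.1.
Midpoints: P̄ = 9.05, Q̄ = 4450.5.
ε = (ΔQ/ΔP)(P̄/Q̄) = (-699/4.1)(9.05/4450.5).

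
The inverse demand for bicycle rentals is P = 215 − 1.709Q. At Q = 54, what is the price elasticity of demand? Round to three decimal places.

At Q = 54, P = 215 − 1.709(54) = 122.71.
dP/dQ = −1.709, so dQ/dP = 1/(−1.709) = -0.585.
ε = (dQ/dP)(P/Q) = (-0.585)(122.71/54).

-1.330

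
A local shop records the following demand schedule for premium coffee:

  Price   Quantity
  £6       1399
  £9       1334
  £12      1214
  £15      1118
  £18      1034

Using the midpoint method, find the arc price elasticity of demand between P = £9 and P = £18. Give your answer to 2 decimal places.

-0.38

At P = 9, Q = 1334; at P = 18, Q = 1034.
ΔQ = -300, ΔP = 9. Midpoints: P̄ = 13.50, Q̄ = 1184.0.
ε = (ΔQ/ΔP)(P̄/Q̄) = (-300/9)(13.50/1184.0).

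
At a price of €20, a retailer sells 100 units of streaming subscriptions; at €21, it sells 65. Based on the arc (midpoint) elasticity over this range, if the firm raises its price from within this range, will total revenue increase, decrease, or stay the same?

decrease

Arc ε = (-35/1)(20.50/82.5) ≈ -8.697.
|ε| = 8.70 > 1, so demand is elastic. A price rise therefore reduces total revenue.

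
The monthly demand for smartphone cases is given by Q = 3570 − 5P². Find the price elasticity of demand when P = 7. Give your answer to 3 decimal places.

At P = 7, Q = 3325.
dQ/dP = −10P = -70.
ε = (dQ/dP)(P/Q) = (-70)(7/3325).

-0.147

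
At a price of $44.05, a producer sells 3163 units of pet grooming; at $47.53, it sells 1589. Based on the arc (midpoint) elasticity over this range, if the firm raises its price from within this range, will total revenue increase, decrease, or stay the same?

decrease

Arc ε = (-1574/3.48)(45.79/2376.0) ≈ -8.717.
|ε| = 8.72 > 1, so demand is elastic. A price rise therefore reduces total revenue.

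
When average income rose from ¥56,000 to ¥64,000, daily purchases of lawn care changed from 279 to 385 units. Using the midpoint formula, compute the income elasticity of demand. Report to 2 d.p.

2.39

ΔQ = 106, ΔI = 8000. Midpoints: Ī = 60,000, Q̄ = 332.0.
ε_I = (ΔQ/ΔI)(Ī/Q̄) = (106/8000)(60000/332.0).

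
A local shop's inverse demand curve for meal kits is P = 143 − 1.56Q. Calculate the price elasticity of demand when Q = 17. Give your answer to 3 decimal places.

-4.392

At Q = 17, P = 143 − 1.56(17) = 116.48.
dP/dQ = −1.56, so dQ/dP = 1/(−1.56) = -0.641.
ε = (dQ/dP)(P/Q) = (-0.641)(116.48/17).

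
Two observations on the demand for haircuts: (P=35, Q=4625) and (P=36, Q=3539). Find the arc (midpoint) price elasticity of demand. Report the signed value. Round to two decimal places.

ΔQ = 3539 − 4625 = -1086; ΔP = 36 − 35 = 1.
Midpoints: P̄ = 35.50, Q̄ = 4082.0.
ε = (ΔQ/ΔP)(P̄/Q̄) = (-1086/1)(35.50/4082.0).

-9.44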